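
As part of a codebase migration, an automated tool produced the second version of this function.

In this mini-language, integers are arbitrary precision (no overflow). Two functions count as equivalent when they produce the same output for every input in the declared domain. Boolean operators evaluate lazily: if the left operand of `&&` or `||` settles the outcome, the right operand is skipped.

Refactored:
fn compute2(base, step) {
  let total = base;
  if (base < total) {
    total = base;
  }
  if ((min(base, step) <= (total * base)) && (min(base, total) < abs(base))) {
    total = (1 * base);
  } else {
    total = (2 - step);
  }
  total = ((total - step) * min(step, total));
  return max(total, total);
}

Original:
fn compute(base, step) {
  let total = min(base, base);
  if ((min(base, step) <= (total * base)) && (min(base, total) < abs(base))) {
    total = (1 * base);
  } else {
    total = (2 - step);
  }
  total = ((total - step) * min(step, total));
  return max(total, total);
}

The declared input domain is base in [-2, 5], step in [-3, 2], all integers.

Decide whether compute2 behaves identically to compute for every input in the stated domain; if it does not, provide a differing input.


Behavior is preserved: although statement counts differ, min/max/abs usage differs, branching structure differs, comparison usage differs, the outputs never diverge.
One worked example (base=5, step=-2) — compute: total = 5; ((min(base, step) <= (total * base)) && (min(base, total) < abs(base))) -> false; total = 4; total = -12; return -12; compute2: total = 5; (base < total) -> false; ((min(base, step) <= (total * base)) && (min(base, total) < abs(base))) -> false; total = 4; total = -12; return -12; agreement on -12.
Across all 48 domain points the two functions coincide.
verdict: equivalent


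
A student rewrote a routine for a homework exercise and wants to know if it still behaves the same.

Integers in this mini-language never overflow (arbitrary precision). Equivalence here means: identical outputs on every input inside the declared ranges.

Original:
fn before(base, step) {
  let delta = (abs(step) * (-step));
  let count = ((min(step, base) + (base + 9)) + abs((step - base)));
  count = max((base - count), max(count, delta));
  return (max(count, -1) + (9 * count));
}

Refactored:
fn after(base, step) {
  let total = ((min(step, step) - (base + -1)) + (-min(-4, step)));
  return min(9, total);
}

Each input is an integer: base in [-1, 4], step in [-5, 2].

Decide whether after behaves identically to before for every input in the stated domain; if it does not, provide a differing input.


Consider the input base=-1, step=-5.
before: delta becomes 25; next count becomes 7; next count becomes 25; next final value 250
after: total becomes 2; next final value 2
250 != 2, so the rewrite changes behavior.
verdict: not equivalent; witness: base=-1, step=-5


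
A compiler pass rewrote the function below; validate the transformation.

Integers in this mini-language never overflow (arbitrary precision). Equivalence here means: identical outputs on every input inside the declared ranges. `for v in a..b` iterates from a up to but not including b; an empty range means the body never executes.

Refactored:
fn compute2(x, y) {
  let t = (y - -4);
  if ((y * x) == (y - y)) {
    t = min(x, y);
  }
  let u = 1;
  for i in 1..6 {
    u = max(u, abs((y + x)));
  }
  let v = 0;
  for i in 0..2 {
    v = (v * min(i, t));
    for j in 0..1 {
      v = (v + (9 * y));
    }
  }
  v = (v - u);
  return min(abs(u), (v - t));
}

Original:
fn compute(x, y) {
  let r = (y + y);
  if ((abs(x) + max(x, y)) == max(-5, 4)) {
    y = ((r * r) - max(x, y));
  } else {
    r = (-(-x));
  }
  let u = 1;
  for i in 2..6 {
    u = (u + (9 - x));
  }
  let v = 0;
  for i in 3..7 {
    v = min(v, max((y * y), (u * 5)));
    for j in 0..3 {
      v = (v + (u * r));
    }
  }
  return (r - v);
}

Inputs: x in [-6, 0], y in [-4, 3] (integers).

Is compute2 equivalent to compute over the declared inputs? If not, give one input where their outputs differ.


There is a counterexample at x=-6, y=-4: 4386 on one side, -46 on the other.
compute: r := -8 | ((abs(x) + max(x, y)) == max(-5, 4)): false | r := -6 | u := 1 | iter i=2: | u := 16 | iter i=3: | u := 31 | iter i=4: | u := 46 | iter i=5: | u := 61 | v := 0 | iter i=3: | v := 0 | iter j=0: | v := -366 | iter j=1: | v := -732 | iter j=2: | v := -1098 | iter i=4: | v := -1098 | iter j=0: | v := -1464 | iter j=1: | v := -1830 | iter j=2: | v := -2196 | iter i=5: | v := -2196 | iter j=0: | v := -2562 | iter j=1: | v := -2928 | iter j=2: | v := -3294 | iter i=6: | v := -3294 | iter j=0: | v := -3660 | iter j=1: | v := -4026 | iter j=2: | v := -4392 | result 4386
compute2: t := 0 | ((y * x) == (y - y)): false | u := 1 | iter i=1: | u := 10 | iter i=2: | u := 10 | iter i=3: | u := 10 | iter i=4: | u := 10 | iter i=5: | u := 10 | v := 0 | iter i=0: | v := 0 | iter j=0: | v := -36 | iter i=1: | v := 0 | iter j=0: | v := -36 | v := -46 | result -46
verdict: not equivalent; witness: x=-6, y=-4


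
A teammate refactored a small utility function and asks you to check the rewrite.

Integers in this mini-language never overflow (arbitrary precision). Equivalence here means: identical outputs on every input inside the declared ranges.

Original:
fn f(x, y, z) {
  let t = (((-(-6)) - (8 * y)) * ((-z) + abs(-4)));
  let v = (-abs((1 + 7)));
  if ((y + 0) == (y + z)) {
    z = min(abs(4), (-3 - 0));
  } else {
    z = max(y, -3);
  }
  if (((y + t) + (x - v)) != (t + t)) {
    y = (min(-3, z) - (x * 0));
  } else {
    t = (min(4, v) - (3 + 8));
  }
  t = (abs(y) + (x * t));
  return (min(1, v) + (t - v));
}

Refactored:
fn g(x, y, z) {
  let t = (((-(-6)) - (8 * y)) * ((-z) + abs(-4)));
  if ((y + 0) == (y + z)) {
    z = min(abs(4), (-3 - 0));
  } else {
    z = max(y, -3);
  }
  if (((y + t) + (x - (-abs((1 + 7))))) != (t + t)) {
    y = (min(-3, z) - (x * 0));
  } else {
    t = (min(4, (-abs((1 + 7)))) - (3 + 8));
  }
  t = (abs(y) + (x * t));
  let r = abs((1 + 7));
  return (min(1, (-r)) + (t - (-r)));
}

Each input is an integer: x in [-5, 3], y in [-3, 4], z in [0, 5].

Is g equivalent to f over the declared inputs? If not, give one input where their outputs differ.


Equivalent — the differences include local variable names differ; also arithmetic usage differs; also min/max/abs usage differs; also constant usage differs, yet no declared input distinguishes the two.
One worked example (x=-1, y=3, z=5) — f: t = 18; v = -8; ((y + 0) == (y + z)) -> false; z = 3; (((y + t) + (x - v)) != (t + t)) -> true; y = -3; t = -15; return -15; g: t = 18; ((y + 0) == (y + z)) -> false; z = 3; (((y + t) + (x - (-abs((1 + 7))))) != (t + t)) -> true; y = -3; t = -15; r = 8; return -15; agreement on -15.
An exhaustive pass over the 432 declared inputs shows identical outputs.
verdict: equivalent


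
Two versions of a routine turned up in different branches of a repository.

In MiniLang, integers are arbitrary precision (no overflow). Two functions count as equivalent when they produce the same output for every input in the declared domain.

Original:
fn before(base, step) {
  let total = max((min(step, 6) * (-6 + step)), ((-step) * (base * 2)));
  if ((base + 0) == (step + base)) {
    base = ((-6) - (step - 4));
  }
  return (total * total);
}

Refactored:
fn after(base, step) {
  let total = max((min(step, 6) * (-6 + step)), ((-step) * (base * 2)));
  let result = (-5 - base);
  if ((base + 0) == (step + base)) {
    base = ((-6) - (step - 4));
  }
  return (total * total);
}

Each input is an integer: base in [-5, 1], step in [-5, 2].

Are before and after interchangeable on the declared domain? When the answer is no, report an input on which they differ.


The two are interchangeable: statement counts differ, constant usage differs, local variable names differ, arithmetic usage differs, and every declared input agrees.
Spot check at base=0, step=-5 — before: total=55, then ((base + 0) == (step + base)) is false, then returns 3025. after: total=55, then result=-5, then ((base + 0) == (step + base)) is false, then returns 3025. Both give 3025.
An exhaustive pass over the 56 declared inputs shows identical outputs.
verdict: equivalent


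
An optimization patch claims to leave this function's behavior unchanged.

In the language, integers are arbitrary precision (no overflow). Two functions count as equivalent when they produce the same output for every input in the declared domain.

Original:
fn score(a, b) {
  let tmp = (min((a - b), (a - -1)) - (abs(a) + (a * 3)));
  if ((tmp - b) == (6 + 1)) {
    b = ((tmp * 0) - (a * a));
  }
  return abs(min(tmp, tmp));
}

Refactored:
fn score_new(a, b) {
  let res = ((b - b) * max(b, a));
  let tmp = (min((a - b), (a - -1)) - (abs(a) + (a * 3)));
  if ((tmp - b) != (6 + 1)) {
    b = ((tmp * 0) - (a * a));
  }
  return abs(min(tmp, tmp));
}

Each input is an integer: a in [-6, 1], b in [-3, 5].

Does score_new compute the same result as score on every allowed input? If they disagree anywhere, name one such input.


Equivalent. Although `((tmp - b) == (6 + 1))` became `((tmp - b) != (6 + 1))`, no input in the stated domain can expose it.
Checked all 72 inputs in the declared domain: the outputs agree on every one.
As a probe, take a=1, b=3: score runs tmp becomes -6; next ((tmp - b) == (6 + 1)) evaluates to false; next final value 6; score_new runs res becomes 0; next tmp becomes -6; next ((tmp - b) != (6 + 1)) evaluates to true; next b becomes -1; next final value 6; both end at 6.
verdict: equivalent


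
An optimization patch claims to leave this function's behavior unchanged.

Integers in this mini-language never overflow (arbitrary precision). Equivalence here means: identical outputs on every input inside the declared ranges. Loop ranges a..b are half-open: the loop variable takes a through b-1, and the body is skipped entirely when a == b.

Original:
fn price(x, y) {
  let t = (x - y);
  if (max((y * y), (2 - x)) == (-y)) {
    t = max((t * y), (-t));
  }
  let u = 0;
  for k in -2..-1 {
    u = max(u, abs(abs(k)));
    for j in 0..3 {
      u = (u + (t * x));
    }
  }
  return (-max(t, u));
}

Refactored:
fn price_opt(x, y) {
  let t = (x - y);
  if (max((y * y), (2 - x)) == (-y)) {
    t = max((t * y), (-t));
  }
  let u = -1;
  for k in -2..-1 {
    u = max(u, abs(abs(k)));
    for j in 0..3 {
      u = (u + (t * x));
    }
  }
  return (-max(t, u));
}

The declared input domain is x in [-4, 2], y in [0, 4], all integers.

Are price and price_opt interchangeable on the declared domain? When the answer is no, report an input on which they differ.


Equivalent. The one real change (`0` became `-1`) has no effect anywhere in the declared ranges.
Checked all 35 inputs in the declared domain: the outputs agree on every one.
One worked example (x=1, y=0) — price: t := 1 | (max((y * y), (2 - x)) == (-y)): false | u := 0 | iter k=-2: | u := 2 | iter j=0: | u := 3 | iter j=1: | u := 4 | iter j=2: | u := 5 | result -5; price_opt: t := 1 | (max((y * y), (2 - x)) == (-y)): false | u := -1 | iter k=-2: | u := 2 | iter j=0: | u := 3 | iter j=1: | u := 4 | iter j=2: | u := 5 | result -5; agreement on -5.
verdict: equivalent


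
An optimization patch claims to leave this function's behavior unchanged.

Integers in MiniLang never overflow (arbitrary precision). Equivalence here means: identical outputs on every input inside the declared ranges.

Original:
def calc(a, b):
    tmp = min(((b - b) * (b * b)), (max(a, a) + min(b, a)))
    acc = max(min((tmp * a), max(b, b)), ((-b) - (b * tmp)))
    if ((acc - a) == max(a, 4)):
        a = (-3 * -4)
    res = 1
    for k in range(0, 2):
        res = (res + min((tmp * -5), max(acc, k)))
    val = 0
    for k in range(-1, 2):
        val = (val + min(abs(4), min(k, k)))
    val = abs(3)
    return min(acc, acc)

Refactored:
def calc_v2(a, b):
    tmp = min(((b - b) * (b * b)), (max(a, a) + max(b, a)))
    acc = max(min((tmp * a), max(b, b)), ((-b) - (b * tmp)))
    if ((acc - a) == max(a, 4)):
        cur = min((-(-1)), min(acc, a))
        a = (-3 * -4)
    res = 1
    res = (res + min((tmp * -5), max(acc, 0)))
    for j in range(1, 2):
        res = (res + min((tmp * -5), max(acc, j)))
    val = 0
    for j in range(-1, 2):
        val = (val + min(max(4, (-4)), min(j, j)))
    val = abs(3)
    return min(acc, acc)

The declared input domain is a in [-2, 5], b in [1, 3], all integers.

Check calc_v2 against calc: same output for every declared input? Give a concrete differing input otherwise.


The rewrite breaks on a=-2, b=1, where the results are 3 and 1.
calc: tmp = -4; acc = 3; ((acc - a) == max(a, 4)) -> false; res = 1; [k=0]; res = 4; [k=1]; res = 7; val = 0; [k=-1]; val = -1; [k=0]; val = -1; [k=1]; val = 0; val = 3; return 3
calc_v2: tmp = -1; acc = 1; ((acc - a) == max(a, 4)) -> false; res = 1; res = 2; [j=1]; res = 3; val = 0; [j=-1]; val = -1; [j=0]; val = -1; [j=1]; val = 0; val = 3; return 1
verdict: not equivalent; witness: a=-2, b=1


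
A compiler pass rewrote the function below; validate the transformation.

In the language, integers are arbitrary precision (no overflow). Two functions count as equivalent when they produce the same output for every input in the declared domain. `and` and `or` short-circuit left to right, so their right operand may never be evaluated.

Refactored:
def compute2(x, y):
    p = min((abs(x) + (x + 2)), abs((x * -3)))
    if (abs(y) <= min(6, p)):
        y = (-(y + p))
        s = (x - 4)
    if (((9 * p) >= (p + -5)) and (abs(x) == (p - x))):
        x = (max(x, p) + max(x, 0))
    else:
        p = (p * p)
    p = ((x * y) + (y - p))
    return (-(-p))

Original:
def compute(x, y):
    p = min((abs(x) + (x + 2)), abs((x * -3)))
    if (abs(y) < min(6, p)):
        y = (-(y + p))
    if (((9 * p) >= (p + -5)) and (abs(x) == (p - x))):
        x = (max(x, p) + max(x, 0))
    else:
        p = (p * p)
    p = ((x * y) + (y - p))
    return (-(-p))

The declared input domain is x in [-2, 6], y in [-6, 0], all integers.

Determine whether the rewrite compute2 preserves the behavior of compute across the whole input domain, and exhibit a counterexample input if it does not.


At x=-2, y=-2: compute gives -2, compute2 gives -4.
verdict: not equivalent; witness: x=-2, y=-2


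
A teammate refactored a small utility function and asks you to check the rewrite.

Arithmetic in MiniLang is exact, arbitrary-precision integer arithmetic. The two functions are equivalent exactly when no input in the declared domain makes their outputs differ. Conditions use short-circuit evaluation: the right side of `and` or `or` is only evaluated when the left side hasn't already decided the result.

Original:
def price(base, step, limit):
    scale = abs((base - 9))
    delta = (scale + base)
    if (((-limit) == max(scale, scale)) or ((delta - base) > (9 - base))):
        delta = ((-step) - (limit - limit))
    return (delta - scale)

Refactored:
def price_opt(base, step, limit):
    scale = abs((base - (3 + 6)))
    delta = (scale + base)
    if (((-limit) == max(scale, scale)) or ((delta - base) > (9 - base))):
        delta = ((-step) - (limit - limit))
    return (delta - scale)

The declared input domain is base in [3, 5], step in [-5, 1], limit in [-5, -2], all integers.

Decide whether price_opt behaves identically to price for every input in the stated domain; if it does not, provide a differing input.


Although constant usage differs, arithmetic usage differs, 84/84 inputs agree.
verdict: equivalent


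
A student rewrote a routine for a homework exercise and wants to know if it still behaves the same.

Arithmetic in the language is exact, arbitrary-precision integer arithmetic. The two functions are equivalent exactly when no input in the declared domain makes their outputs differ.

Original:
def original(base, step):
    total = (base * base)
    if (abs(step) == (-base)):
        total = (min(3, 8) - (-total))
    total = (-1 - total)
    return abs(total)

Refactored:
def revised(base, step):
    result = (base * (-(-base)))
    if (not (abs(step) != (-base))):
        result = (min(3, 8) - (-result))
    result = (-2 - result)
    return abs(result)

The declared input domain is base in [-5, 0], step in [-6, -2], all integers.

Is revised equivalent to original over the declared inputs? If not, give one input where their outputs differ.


At base=-5, step=-6: original gives 26, revised gives 27.
verdict: not equivalent; witness: base=-5, step=-6


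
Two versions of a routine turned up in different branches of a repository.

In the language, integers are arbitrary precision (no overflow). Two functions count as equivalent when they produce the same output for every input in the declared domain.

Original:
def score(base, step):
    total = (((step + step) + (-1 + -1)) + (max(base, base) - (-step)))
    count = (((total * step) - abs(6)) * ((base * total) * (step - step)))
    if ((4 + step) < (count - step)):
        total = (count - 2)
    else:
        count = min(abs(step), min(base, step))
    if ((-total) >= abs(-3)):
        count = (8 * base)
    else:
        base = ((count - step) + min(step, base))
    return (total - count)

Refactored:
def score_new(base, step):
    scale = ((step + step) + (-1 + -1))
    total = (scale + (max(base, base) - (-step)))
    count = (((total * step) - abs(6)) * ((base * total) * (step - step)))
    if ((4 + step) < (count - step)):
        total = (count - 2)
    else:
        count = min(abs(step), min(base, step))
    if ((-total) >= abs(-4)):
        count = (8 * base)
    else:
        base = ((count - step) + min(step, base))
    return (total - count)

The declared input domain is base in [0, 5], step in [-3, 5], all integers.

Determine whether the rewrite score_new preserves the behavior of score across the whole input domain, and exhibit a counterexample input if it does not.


Consider the input base=2, step=-1.
score: total becomes -3; next count becomes 0; next ((4 + step) < (count - step)) evaluates to false; next count becomes -1; next ((-total) >= abs(-3)) evaluates to true; next count becomes 16; next final value -19
score_new: scale becomes -4; next total becomes -3; next count becomes 0; next ((4 + step) < (count - step)) evaluates to false; next count becomes -1; next ((-total) >= abs(-4)) evaluates to false; next base becomes -1; next final value -2
-19 vs -2 — the two versions disagree here.
verdict: not equivalent; witness: base=2, step=-1


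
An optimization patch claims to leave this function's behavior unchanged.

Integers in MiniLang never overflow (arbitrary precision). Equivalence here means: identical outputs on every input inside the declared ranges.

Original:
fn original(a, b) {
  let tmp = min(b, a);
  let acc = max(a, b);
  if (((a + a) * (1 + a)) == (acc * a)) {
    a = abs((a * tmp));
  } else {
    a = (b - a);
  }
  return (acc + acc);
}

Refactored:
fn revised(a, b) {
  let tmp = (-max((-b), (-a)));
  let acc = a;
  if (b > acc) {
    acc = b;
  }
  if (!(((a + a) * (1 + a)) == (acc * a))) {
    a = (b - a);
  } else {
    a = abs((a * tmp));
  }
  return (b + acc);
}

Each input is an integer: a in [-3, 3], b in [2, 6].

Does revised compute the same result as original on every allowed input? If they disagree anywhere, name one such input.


These are not equivalent — on a=3, b=2 the outputs split (6 vs 5).
original: tmp := 2 | acc := 3 | (((a + a) * (1 + a)) == (acc * a)): false | a := -1 | result 6
revised: tmp := 2 | acc := 3 | (b > acc): false | (!(((a + a) * (1 + a)) == (acc * a))): true | a := -1 | result 5
verdict: not equivalent; witness: a=3, b=2


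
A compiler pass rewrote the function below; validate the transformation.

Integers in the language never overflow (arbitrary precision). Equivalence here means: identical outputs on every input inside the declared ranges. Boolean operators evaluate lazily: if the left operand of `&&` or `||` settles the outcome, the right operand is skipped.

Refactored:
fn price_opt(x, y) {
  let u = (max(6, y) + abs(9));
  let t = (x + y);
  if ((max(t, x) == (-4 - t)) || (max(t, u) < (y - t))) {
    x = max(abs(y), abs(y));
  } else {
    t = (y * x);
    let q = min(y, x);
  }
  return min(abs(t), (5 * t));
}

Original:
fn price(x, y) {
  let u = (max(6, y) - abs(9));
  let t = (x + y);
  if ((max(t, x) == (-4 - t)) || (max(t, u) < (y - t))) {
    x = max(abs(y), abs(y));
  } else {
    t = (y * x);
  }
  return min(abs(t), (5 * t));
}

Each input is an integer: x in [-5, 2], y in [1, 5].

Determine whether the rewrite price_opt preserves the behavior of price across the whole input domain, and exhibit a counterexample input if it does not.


At x=-5, y=1: price gives -20, price_opt gives -25.
verdict: not equivalent; witness: x=-5, y=1


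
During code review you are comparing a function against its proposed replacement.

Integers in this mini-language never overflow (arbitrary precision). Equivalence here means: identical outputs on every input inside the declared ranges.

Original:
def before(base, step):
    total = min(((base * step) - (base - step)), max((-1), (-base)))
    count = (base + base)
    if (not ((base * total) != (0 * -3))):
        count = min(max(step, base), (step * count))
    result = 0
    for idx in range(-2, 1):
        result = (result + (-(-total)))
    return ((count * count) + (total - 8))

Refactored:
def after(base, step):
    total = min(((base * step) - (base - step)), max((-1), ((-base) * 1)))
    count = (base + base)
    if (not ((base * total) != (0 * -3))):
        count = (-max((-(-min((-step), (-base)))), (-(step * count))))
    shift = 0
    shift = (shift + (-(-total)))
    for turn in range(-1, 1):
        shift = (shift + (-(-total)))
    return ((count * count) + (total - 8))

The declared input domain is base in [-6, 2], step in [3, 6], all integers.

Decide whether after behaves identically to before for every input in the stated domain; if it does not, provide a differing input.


This is a faithful refactor — statement counts differ; and arithmetic usage differs; and local variable names differ; and constant usage differs; and loop structure differs, but the computed results match everywhere.
One worked example (base=-5, step=4) — before: total becomes -11; next count becomes -10; next (not ((base * total) != (0 * -3))) evaluates to false; next result becomes 0; next at idx=-2:; next result becomes -11; next at idx=-1:; next result becomes -22; next at idx=0:; next result becomes -33; next final value 81; after: total becomes -11; next count becomes -10; next (not ((base * total) != (0 * -3))) evaluates to false; next shift becomes 0; next shift becomes -11; next at turn=-1:; next shift becomes -22; next at turn=0:; next shift becomes -33; next final value 81; agreement on 81.
Checked all 36 inputs in the declared domain: the outputs agree on every one.
verdict: equivalent


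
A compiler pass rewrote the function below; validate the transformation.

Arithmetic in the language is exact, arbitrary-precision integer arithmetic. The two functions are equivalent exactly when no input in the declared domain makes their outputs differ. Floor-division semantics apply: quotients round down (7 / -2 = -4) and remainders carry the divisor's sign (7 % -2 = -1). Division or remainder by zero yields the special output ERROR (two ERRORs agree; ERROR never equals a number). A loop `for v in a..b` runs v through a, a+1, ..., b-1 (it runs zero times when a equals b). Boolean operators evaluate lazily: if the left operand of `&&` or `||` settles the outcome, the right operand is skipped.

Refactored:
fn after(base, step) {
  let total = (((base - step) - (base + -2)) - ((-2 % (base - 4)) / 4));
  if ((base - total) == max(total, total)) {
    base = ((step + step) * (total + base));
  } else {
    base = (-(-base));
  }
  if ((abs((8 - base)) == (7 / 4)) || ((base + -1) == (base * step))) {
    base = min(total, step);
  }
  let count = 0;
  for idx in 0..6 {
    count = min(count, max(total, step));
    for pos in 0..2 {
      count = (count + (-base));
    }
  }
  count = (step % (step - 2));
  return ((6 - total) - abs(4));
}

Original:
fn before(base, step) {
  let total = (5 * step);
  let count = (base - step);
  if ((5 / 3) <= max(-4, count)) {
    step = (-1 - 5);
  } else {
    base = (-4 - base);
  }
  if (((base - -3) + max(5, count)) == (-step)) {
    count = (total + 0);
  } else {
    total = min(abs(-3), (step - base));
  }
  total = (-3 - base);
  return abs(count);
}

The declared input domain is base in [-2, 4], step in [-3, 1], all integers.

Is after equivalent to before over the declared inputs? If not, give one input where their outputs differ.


At base=-2, step=-3: before gives 15, after gives -4.
verdict: not equivalent; witness: base=-2, step=-3


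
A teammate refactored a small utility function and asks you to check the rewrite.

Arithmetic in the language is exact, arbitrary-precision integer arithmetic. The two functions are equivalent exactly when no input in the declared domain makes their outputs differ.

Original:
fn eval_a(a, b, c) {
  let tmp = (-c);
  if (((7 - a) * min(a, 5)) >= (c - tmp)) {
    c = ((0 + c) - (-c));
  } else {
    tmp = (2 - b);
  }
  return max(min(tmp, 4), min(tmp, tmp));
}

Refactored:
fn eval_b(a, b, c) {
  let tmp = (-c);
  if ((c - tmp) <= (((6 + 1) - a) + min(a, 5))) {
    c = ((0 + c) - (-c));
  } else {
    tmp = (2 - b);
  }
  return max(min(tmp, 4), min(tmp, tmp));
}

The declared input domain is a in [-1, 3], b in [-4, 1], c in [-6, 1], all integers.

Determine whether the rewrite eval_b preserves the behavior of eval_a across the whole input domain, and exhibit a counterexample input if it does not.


Consider the input a=-1, b=-4, c=-3.
eval_a: tmp becomes 3; next (((7 - a) * min(a, 5)) >= (c - tmp)) evaluates to false; next tmp becomes 6; next final value 6
eval_b: tmp becomes 3; next ((c - tmp) <= (((6 + 1) - a) + min(a, 5))) evaluates to true; next c becomes -6; next final value 3
6 and 3 differ, so these are not the same function on this domain.
verdict: not equivalent; witness: a=-1, b=-4, c=-3


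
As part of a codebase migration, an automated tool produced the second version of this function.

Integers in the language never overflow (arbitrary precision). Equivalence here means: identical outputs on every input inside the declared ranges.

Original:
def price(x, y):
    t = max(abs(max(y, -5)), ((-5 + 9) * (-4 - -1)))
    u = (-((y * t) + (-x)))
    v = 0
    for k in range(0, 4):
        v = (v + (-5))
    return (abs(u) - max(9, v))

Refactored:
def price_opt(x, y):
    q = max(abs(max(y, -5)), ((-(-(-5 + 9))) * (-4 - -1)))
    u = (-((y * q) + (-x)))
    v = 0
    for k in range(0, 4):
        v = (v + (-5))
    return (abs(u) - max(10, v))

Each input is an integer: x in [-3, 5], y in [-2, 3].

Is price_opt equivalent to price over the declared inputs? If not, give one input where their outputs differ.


Not equivalent: x=-3, y=-2 separates them (-8 vs -9).
price: t becomes 2; next u becomes 1; next v becomes 0; next at k=0:; next v becomes -5; next at k=1:; next v becomes -10; next at k=2:; next v becomes -15; next at k=3:; next v becomes -20; next final value -8
price_opt: q becomes 2; next u becomes 1; next v becomes 0; next at k=0:; next v becomes -5; next at k=1:; next v becomes -10; next at k=2:; next v becomes -15; next at k=3:; next v becomes -20; next final value -9
verdict: not equivalent; witness: x=-3, y=-2


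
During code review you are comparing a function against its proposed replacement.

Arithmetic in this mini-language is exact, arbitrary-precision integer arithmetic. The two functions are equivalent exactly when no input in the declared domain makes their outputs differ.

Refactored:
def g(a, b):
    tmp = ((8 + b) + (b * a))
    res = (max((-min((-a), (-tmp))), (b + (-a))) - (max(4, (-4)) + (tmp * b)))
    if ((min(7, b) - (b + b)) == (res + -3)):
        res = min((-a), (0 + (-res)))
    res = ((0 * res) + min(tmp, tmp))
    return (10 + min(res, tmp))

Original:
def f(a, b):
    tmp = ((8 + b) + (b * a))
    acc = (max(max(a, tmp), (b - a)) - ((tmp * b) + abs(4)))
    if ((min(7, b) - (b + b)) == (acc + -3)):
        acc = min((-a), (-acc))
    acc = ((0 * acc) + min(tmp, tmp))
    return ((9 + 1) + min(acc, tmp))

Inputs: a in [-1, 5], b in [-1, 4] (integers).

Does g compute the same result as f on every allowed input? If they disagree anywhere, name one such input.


Reading the diff, among the changes: min/max/abs usage differs; also arithmetic usage differs; also constant usage differs; also local variable names differ.
Tracing a=4, b=2: f: tmp := 18 | acc := -22 | ((min(7, b) - (b + b)) == (acc + -3)): false | acc := 18 | result 28 | g: tmp := 18 | res := -22 | ((min(7, b) - (b + b)) == (res + -3)): false | res := 18 | result 28 — matching result 28.
Across all 42 domain points the two functions coincide.
verdict: equivalent


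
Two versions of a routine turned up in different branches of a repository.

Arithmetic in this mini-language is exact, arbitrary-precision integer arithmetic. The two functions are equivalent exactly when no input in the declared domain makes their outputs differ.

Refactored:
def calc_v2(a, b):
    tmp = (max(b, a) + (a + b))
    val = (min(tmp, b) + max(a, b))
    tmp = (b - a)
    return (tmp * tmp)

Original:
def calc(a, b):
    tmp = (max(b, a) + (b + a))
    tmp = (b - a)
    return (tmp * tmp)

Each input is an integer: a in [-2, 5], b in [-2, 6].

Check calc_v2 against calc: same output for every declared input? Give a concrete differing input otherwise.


Reading the diff, among the changes: arithmetic usage differs, and min/max/abs usage differs, and local variable names differ, and statement counts differ.
As a probe, take a=-2, b=2: calc runs tmp := 2 | tmp := 4 | result 16; calc_v2 runs tmp := 2 | val := 4 | tmp := 4 | result 16; both end at 16.
Checked all 72 inputs in the declared domain: the outputs agree on every one.
verdict: equivalent


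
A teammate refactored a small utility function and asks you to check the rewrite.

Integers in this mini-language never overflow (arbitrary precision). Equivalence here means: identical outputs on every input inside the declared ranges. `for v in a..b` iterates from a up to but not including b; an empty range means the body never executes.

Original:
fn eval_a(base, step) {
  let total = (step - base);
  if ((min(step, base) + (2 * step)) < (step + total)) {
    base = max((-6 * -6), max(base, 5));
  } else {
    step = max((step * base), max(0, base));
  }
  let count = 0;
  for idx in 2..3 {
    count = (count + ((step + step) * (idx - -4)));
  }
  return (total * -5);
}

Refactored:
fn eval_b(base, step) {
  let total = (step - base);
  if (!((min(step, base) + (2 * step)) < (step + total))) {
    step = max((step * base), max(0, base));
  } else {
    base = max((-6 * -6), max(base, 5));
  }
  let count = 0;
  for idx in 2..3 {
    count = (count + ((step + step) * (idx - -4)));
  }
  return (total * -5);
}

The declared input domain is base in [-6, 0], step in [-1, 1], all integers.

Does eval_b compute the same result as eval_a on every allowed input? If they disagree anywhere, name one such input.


Side by side, the visible changes include: boolean connective usage differs.
Tracing base=-1, step=-1: eval_a: total = 0; ((min(step, base) + (2 * step)) < (step + total)) -> true; base = 36; count = 0; [idx=2]; count = -12; return 0 | eval_b: total = 0; (!((min(step, base) + (2 * step)) < (step + total))) -> false; base = 36; count = 0; [idx=2]; count = -12; return 0 — matching result 0.
Checked all 21 inputs in the declared domain: the outputs agree on every one.
verdict: equivalent


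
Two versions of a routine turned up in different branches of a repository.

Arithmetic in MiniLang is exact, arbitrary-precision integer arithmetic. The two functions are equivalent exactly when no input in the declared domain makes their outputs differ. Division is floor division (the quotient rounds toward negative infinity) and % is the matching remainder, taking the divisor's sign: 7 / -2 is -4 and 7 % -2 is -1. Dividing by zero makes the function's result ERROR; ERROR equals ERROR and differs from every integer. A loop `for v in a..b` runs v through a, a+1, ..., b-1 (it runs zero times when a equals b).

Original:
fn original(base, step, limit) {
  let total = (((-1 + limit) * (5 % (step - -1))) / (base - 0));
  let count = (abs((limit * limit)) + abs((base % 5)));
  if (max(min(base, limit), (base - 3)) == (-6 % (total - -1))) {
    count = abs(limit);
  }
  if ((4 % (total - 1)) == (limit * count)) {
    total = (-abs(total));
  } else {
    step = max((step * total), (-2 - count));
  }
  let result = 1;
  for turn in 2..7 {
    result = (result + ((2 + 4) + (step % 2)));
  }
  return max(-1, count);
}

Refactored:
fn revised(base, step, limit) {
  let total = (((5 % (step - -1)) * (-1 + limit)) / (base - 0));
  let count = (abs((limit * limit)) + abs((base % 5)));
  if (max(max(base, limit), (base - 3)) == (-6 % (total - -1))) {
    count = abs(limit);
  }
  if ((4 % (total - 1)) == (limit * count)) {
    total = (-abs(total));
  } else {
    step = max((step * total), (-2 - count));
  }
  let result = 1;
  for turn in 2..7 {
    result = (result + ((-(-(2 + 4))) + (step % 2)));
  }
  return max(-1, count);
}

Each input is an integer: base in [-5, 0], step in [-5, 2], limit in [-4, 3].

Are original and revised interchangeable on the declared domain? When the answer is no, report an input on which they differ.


Consider the input base=-4, step=-2, limit=0.
original: total=0, then count=1, then (max(min(base, limit), (base - 3)) == (-6 % (total - -1))) is false, then ((4 % (total - 1)) == (limit * count)) is true, then total=0, then result=1, then (turn=2), then result=7, then (turn=3), then result=13, then (turn=4), then result=19, then (turn=5), then result=25, then (turn=6), then result=31, then returns 1
revised: total=0, then count=1, then (max(max(base, limit), (base - 3)) == (-6 % (total - -1))) is true, then count=0, then ((4 % (total - 1)) == (limit * count)) is true, then total=0, then result=1, then (turn=2), then result=7, then (turn=3), then result=13, then (turn=4), then result=19, then (turn=5), then result=25, then (turn=6), then result=31, then returns 0
1 and 0 differ, so these are not the same function on this domain.
verdict: not equivalent; witness: base=-4, step=-2, limit=0


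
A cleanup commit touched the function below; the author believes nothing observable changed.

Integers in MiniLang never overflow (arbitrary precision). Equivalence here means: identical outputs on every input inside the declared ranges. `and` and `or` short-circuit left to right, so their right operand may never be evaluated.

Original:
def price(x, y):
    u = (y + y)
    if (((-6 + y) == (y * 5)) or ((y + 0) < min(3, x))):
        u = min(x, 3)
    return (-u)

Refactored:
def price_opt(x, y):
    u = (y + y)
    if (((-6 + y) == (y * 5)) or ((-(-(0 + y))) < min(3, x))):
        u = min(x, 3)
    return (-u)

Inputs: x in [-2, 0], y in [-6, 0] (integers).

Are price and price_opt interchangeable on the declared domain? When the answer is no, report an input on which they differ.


Behavior is preserved: although same computation, different form, the outputs never diverge.
Tracing x=-1, y=-3: price: u = -6; (((-6 + y) == (y * 5)) or ((y + 0) < min(3, x))) -> true; u = -1; return 1 | price_opt: u = -6; (((-6 + y) == (y * 5)) or ((-(-(0 + y))) < min(3, x))) -> true; u = -1; return 1 — matching result 1.
Sweeping the whole domain (21 inputs) finds no disagreement.
verdict: equivalent


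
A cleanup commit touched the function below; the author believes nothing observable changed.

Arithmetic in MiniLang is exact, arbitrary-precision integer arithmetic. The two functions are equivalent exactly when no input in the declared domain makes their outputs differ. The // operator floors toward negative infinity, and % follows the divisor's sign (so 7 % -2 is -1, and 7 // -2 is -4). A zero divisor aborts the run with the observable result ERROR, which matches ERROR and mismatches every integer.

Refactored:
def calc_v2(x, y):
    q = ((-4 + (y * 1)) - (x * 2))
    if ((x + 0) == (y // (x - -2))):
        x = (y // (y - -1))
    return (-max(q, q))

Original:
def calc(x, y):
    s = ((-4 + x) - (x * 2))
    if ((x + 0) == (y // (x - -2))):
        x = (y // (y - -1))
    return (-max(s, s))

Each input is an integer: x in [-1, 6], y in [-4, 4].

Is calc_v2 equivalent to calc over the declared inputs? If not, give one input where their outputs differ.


Consider the input x=-1, y=-4.
calc: s=-3, then ((x + 0) == (y // (x - -2))) is false, then returns 3
calc_v2: q=-6, then ((x + 0) == (y // (x - -2))) is false, then returns 6
3 and 6 differ, so these are not the same function on this domain.
verdict: not equivalent; witness: x=-1, y=-4


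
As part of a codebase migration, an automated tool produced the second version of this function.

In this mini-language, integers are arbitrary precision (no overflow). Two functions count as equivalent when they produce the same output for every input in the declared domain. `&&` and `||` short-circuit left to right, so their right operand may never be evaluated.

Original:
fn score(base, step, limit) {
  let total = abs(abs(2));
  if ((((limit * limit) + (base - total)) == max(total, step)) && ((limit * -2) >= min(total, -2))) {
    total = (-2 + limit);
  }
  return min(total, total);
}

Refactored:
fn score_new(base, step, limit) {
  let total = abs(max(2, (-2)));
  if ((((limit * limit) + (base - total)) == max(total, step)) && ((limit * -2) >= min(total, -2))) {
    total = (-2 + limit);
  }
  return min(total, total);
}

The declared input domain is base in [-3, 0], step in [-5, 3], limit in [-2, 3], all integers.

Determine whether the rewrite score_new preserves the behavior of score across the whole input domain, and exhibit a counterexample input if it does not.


Behavior is preserved: although min/max/abs usage differs; and constant usage differs, the outputs never diverge.
One worked example (base=-1, step=0, limit=0) — score: total = 2; ((((limit * limit) + (base - total)) == max(total, step)) && ((limit * -2) >= min(total, -2))) -> false; return 2; score_new: total = 2; ((((limit * limit) + (base - total)) == max(total, step)) && ((limit * -2) >= min(total, -2))) -> false; return 2; agreement on 2.
Every one of the 216 inputs gives matching results.
verdict: equivalent


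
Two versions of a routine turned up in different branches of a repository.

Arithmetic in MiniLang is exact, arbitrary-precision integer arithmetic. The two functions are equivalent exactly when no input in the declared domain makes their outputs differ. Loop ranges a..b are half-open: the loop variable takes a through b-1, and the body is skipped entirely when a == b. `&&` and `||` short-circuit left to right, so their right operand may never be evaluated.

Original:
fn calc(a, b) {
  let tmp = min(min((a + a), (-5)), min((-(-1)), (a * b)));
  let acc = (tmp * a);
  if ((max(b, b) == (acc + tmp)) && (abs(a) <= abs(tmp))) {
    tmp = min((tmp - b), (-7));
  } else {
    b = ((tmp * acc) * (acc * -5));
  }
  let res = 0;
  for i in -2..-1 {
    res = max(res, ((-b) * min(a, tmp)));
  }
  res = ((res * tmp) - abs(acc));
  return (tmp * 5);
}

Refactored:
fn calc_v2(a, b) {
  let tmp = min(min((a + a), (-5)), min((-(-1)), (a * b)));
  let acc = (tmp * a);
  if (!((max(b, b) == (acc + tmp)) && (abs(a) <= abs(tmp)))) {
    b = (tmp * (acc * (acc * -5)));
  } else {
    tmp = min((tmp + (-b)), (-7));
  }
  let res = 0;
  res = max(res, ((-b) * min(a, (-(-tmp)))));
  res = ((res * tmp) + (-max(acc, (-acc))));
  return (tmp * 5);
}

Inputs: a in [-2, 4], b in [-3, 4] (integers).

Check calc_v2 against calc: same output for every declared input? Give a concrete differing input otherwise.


The two versions differ — the changes include min/max/abs usage differs, plus arithmetic usage differs, plus local variable names differ, plus loop structure differs, plus boolean connective usage differs, plus statement counts differ.
Spot check at a=4, b=-3 — calc: tmp becomes -12; next acc becomes -48; next ((max(b, b) == (acc + tmp)) && (abs(a) <= abs(tmp))) evaluates to false; next b becomes 138240; next res becomes 0; next at i=-2:; next res becomes 1658880; next res becomes -19906608; next final value -60. calc_v2: tmp becomes -12; next acc becomes -48; next (!((max(b, b) == (acc + tmp)) && (abs(a) <= abs(tmp)))) evaluates to true; next b becomes 138240; next res becomes 0; next res becomes 1658880; next res becomes -19906608; next final value -60. Both give -60.
Sweeping the whole domain (56 inputs) finds no disagreement.
verdict: equivalent
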